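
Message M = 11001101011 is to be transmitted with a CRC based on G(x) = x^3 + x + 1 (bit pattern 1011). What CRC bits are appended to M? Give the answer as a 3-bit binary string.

100

Append 3 zeros: 11001101011000. Divide by 1011 (XOR where the leading bit is 1):
  pos 0: 1100 XOR 1011 = 0111
  pos 1: 1111 XOR 1011 = 0100
  pos 2: 1001 XOR 1011 = 0010
  pos 4: 1001 XOR 1011 = 0010
  pos 6: 1001 XOR 1011 = 0010
  pos 8: 1010 XOR 1011 = 0001
Remainder (last 3 bits) = 100. This is the CRC / FCS.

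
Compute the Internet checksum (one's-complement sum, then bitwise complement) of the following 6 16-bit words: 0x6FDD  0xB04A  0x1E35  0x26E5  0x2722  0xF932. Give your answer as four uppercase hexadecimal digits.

One's-complement addition (fold any carry out of bit 15 back into bit 0):
  0x6FDD + 0xB04A = 0x12027 → wrap carry → 0x2028
  0x2028 + 0x1E35 = 0x03E5D
  0x3E5D + 0x26E5 = 0x06542
  0x6542 + 0x2722 = 0x08C64
  0x8C64 + 0xF932 = 0x18596 → wrap carry → 0x8597
One's-complement sum = 0x8597.
Checksum = ~0x8597 & 0xFFFF = 0x7A68.

7A68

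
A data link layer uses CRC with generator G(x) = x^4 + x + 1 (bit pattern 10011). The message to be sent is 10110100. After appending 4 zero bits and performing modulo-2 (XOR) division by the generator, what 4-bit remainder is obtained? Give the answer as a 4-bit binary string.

1101

Append 4 zeros: 101101000000. Divide by 10011 (XOR where the leading bit is 1):
  pos 0: 10110 XOR 10011 = 00101
  pos 2: 10110 XOR 10011 = 00101
  pos 4: 10100 XOR 10011 = 00111
  pos 6: 11100 XOR 10011 = 01111
  pos 7: 11110 XOR 10011 = 01101
Remainder (last 4 bits) = 1101. This is the CRC / FCS.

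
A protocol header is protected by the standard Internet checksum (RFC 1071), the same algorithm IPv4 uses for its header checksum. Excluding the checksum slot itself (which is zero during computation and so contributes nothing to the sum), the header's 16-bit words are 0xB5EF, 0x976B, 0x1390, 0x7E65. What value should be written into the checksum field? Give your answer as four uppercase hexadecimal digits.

20AF

One's-complement addition (fold any carry out of bit 15 back into bit 0):
  0xB5EF + 0x976B = 0x14D5A → wrap carry → 0x4D5B
  0x4D5B + 0x1390 = 0x060EB
  0x60EB + 0x7E65 = 0x0DF50
One's-complement sum = 0xDF50.
Checksum = ~0xDF50 & 0xFFFF = 0x20AF.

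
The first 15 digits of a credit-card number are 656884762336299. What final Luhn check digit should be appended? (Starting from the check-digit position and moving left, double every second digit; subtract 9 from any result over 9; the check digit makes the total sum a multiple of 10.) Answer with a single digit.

8

Partial digits right→left: 9 9 2 6 3 3 2 6 7 4 8 8 6 5 6
Double every second digit counting from the check-digit position (so the 1st, 3rd, 5th, ... of the partial from the right).
  doubled (with −9 where >9): 9 4 6 4 5 7 3 3 → sum 41
  kept as-is: 9 6 3 6 4 8 5 → sum 41
Total = 41 + 41 = 82.
Check digit = (10 − (82 mod 10)) mod 10 = 8.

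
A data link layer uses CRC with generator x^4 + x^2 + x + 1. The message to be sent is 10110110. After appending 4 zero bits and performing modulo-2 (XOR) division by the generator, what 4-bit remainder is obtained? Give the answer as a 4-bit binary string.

0100

Append 4 zeros: 101101100000. Divide by 10111 (XOR where the leading bit is 1):
  pos 0: 10110 XOR 10111 = 00001
  pos 4: 11100 XOR 10111 = 01011
  pos 5: 10110 XOR 10111 = 00001
Remainder (last 4 bits) = 0100. This is the CRC / FCS.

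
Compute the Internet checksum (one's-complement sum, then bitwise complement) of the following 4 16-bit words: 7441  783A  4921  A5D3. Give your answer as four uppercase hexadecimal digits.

248F

One's-complement addition (fold any carry out of bit 15 back into bit 0):
  0x7441 + 0x783A = 0x0EC7B
  0xEC7B + 0x4921 = 0x1359C → wrap carry → 0x359D
  0x359D + 0xA5D3 = 0x0DB70
One's-complement sum = 0xDB70.
Checksum = ~0xDB70 & 0xFFFF = 0x248F.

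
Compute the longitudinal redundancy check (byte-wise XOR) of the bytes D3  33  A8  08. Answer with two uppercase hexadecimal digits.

XOR the bytes together:
  start with 0xD3
  0xD3 ⊕ 0x33 = 0xE0
  0xE0 ⊕ 0xA8 = 0x48
  0x48 ⊕ 0x08 = 0x40

40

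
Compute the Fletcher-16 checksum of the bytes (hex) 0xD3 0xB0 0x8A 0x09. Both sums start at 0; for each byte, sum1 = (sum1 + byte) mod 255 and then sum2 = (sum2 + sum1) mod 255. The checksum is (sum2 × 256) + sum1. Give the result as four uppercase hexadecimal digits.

7F18

Running sums (mod 255):
  after byte 0 (0xD3): sum1=211, sum2=211
  after byte 1 (0xB0): sum1=132, sum2=88
  after byte 2 (0x8A): sum1=15, sum2=103
  after byte 3 (0x09): sum1=24, sum2=127
Checksum = sum2·256 + sum1 = 127·256 + 24 = 32536 = 0x7F18.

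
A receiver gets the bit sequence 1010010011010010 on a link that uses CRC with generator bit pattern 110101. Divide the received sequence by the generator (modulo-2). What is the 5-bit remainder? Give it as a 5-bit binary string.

Modulo-2 division of 1010010011010010 by 110101:
  pos 0: 101001 XOR 110101 = 011100
  pos 1: 111000 XOR 110101 = 001101
  pos 3: 110101 XOR 110101 = 000000
  pos 9: 101001 XOR 110101 = 011100
  pos 10: 111000 XOR 110101 = 001101
Remainder = 01101 (nonzero — an error is detected).

01101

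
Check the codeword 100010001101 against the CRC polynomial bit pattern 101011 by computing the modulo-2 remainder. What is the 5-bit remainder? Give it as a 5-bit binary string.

Modulo-2 division of 100010001101 by 101011:
  pos 0: 100010 XOR 101011 = 001001
  pos 2: 100100 XOR 101011 = 001111
  pos 4: 111111 XOR 101011 = 010100
  pos 5: 101000 XOR 101011 = 000011
Remainder = 00111 (nonzero — an error is detected).

00111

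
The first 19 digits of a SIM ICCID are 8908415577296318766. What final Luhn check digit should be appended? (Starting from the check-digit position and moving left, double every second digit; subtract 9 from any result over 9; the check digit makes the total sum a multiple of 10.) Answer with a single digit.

Partial digits right→left: 6 6 7 8 1 3 6 9 2 7 7 5 5 1 4 8 0 9 8
Double every second digit counting from the check-digit position (so the 1st, 3rd, 5th, ... of the partial from the right).
  doubled (with −9 where >9): 3 5 2 3 4 5 1 8 0 7 → sum 38
  kept as-is: 6 8 3 9 7 5 1 8 9 → sum 56
Total = 38 + 56 = 94.
Check digit = (10 − (94 mod 10)) mod 10 = 6.

6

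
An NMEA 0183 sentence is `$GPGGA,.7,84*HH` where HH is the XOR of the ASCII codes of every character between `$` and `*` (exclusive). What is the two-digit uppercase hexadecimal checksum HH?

43

XOR the ASCII codes of the payload characters:
  'G' = 0x47 → acc = 0x47
  'P' = 0x50 → acc = 0x17
  'G' = 0x47 → acc = 0x50
  'G' = 0x47 → acc = 0x17
  'A' = 0x41 → acc = 0x56
  ',' = 0x2C → acc = 0x7A
  '.' = 0x2E → acc = 0x54
  '7' = 0x37 → acc = 0x63
  ',' = 0x2C → acc = 0x4F
  '8' = 0x38 → acc = 0x77
  '4' = 0x34 → acc = 0x43
Checksum = 0x43.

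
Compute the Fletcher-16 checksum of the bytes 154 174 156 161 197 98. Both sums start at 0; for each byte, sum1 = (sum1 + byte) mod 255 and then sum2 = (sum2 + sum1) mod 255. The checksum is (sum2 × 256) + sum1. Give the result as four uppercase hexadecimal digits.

4EAF

Running sums (mod 255):
  after byte 0 (154): sum1=154, sum2=154
  after byte 1 (174): sum1=73, sum2=227
  after byte 2 (156): sum1=229, sum2=201
  after byte 3 (161): sum1=135, sum2=81
  after byte 4 (197): sum1=77, sum2=158
  after byte 5 (98): sum1=175, sum2=78
Checksum = sum2·256 + sum1 = 78·256 + 175 = 20143 = 0x4EAF.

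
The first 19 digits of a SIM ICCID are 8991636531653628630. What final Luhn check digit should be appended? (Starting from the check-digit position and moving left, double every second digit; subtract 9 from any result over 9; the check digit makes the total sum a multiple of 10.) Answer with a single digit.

Partial digits right→left: 0 3 6 8 2 6 3 5 6 1 3 5 6 3 6 1 9 9 8
Double every second digit counting from the check-digit position (so the 1st, 3rd, 5th, ... of the partial from the right).
  doubled (with −9 where >9): 0 3 4 6 3 6 3 3 9 7 → sum 44
  kept as-is: 3 8 6 5 1 5 3 1 9 → sum 41
Total = 44 + 41 = 85.
Check digit = (10 − (85 mod 10)) mod 10 = 5.

5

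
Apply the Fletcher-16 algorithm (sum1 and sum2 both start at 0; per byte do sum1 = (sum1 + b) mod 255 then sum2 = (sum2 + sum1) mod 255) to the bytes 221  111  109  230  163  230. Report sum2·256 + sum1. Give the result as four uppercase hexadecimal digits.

Running sums (mod 255):
  after byte 0 (221): sum1=221, sum2=221
  after byte 1 (111): sum1=77, sum2=43
  after byte 2 (109): sum1=186, sum2=229
  after byte 3 (230): sum1=161, sum2=135
  after byte 4 (163): sum1=69, sum2=204
  after byte 5 (230): sum1=44, sum2=248
Checksum = sum2·256 + sum1 = 248·256 + 44 = 63532 = 0xF82C.

F82C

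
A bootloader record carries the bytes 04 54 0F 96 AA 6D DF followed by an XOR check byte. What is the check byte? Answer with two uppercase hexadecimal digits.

D1

XOR the bytes together:
  start with 0x04
  0x04 ⊕ 0x54 = 0x50
  0x50 ⊕ 0x0F = 0x5F
  0x5F ⊕ 0x96 = 0xC9
  0xC9 ⊕ 0xAA = 0x63
  0x63 ⊕ 0x6D = 0x0E
  0x0E ⊕ 0xDF = 0xD1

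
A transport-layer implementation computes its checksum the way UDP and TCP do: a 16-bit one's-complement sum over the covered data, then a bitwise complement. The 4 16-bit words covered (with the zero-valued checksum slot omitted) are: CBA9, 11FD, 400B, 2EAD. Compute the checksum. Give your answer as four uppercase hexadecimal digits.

B3A0

One's-complement addition (fold any carry out of bit 15 back into bit 0):
  0xCBA9 + 0x11FD = 0x0DDA6
  0xDDA6 + 0x400B = 0x11DB1 → wrap carry → 0x1DB2
  0x1DB2 + 0x2EAD = 0x04C5F
One's-complement sum = 0x4C5F.
Checksum = ~0x4C5F & 0xFFFF = 0xB3A0.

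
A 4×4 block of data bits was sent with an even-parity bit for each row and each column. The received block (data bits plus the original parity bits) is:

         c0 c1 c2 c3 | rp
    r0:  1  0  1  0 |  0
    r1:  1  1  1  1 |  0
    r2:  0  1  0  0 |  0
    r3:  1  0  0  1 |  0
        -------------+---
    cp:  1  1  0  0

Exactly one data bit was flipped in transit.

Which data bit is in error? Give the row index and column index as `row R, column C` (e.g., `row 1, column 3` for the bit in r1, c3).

row 2, column 1

Recompute each row's even parity and compare to rp:
  r0: data parity 0, sent rp 0 → ok
  r1: data parity 0, sent rp 0 → ok
  r2: data parity 1, sent rp 0 → mismatch
  r3: data parity 0, sent rp 0 → ok
Recompute each column's even parity and compare to cp:
  c0: data parity 1, sent cp 1 → ok
  c1: data parity 0, sent cp 1 → mismatch
  c2: data parity 0, sent cp 0 → ok
  c3: data parity 0, sent cp 0 → ok
Exactly one row (r2) and one column (c1) fail → the flipped bit is at their intersection.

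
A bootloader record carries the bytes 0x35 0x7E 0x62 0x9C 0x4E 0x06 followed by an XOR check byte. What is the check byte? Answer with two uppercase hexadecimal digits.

FD

XOR the bytes together:
  start with 0x35
  0x35 ⊕ 0x7E = 0x4B
  0x4B ⊕ 0x62 = 0x29
  0x29 ⊕ 0x9C = 0xB5
  0xB5 ⊕ 0x4E = 0xFB
  0xFB ⊕ 0x06 = 0xFD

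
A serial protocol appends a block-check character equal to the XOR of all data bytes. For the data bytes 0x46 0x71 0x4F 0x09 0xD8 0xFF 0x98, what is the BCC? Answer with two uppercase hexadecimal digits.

XOR the bytes together:
  start with 0x46
  0x46 ⊕ 0x71 = 0x37
  0x37 ⊕ 0x4F = 0x78
  0x78 ⊕ 0x09 = 0x71
  0x71 ⊕ 0xD8 = 0xA9
  0xA9 ⊕ 0xFF = 0x56
  0x56 ⊕ 0x98 = 0xCE

CE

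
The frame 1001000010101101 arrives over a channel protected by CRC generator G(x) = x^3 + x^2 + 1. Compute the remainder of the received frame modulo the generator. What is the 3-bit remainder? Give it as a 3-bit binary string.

Modulo-2 division of 1001000010101101 by 1101:
  pos 0: 1001 XOR 1101 = 0100
  pos 1: 1000 XOR 1101 = 0101
  pos 2: 1010 XOR 1101 = 0111
  pos 3: 1110 XOR 1101 = 0011
  pos 5: 1101 XOR 1101 = 0000
  pos 10: 1011 XOR 1101 = 0110
  pos 11: 1100 XOR 1101 = 0001
Remainder = 011 (nonzero — an error is detected).

011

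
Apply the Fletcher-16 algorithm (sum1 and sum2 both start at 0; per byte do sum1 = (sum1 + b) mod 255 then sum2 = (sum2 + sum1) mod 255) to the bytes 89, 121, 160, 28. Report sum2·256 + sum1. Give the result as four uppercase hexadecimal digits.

Running sums (mod 255):
  after byte 0 (89): sum1=89, sum2=89
  after byte 1 (121): sum1=210, sum2=44
  after byte 2 (160): sum1=115, sum2=159
  after byte 3 (28): sum1=143, sum2=47
Checksum = sum2·256 + sum1 = 47·256 + 143 = 12175 = 0x2F8F.

2F8F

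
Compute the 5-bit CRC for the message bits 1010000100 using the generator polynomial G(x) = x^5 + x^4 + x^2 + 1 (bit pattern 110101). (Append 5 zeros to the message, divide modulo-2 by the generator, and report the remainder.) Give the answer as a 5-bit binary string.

Append 5 zeros: 101000010000000. Divide by 110101 (XOR where the leading bit is 1):
  pos 0: 101000 XOR 110101 = 011101
  pos 1: 111010 XOR 110101 = 001111
  pos 3: 111110 XOR 110101 = 001011
  pos 5: 101100 XOR 110101 = 011001
  pos 6: 110010 XOR 110101 = 000111
  pos 9: 111000 XOR 110101 = 001101
Remainder (last 5 bits) = 01101. This is the CRC / FCS.

01101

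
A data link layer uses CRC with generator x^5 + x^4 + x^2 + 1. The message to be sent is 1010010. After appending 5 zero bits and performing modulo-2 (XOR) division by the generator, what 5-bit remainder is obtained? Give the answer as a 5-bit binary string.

01000

Append 5 zeros: 101001000000. Divide by 110101 (XOR where the leading bit is 1):
  pos 0: 101001 XOR 110101 = 011100
  pos 1: 111000 XOR 110101 = 001101
  pos 3: 110100 XOR 110101 = 000001
Remainder (last 5 bits) = 01000. This is the CRC / FCS.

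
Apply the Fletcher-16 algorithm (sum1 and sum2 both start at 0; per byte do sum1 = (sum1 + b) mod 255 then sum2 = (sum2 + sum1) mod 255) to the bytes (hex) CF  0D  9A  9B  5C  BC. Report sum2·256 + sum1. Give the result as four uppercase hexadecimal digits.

D22C

Running sums (mod 255):
  after byte 0 (CF): sum1=207, sum2=207
  after byte 1 (0D): sum1=220, sum2=172
  after byte 2 (9A): sum1=119, sum2=36
  after byte 3 (9B): sum1=19, sum2=55
  after byte 4 (5C): sum1=111, sum2=166
  after byte 5 (BC): sum1=44, sum2=210
Checksum = sum2·256 + sum1 = 210·256 + 44 = 53804 = 0xD22C.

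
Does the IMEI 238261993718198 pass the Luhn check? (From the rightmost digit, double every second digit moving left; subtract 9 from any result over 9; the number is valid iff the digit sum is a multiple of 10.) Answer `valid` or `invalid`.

From the right, keep odd positions and double even positions (subtract 9 from any doubled value over 9):
  doubled (positions 2,4,...): 9 7 5 9 2 4 6 → sum 42
  kept (positions 1,3,...): 8 1 1 3 9 6 8 2 → sum 38
Total = 80.
80 mod 10 = 0, so the number is valid.

valid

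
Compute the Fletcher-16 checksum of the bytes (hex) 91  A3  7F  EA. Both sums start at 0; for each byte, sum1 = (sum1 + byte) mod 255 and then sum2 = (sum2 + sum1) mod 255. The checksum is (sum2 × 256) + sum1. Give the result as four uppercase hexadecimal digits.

Running sums (mod 255):
  after byte 0 (91): sum1=145, sum2=145
  after byte 1 (A3): sum1=53, sum2=198
  after byte 2 (7F): sum1=180, sum2=123
  after byte 3 (EA): sum1=159, sum2=27
Checksum = sum2·256 + sum1 = 27·256 + 159 = 7071 = 0x1B9F.

1B9F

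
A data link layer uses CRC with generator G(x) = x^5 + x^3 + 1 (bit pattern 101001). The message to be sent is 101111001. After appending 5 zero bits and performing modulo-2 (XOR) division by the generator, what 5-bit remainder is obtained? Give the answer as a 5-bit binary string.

Append 5 zeros: 10111100100000. Divide by 101001 (XOR where the leading bit is 1):
  pos 0: 101111 XOR 101001 = 000110
  pos 3: 110001 XOR 101001 = 011000
  pos 4: 110000 XOR 101001 = 011001
  pos 5: 110010 XOR 101001 = 011011
  pos 6: 110110 XOR 101001 = 011111
  pos 7: 111110 XOR 101001 = 010111
  pos 8: 101110 XOR 101001 = 000111
Remainder (last 5 bits) = 00111. This is the CRC / FCS.

00111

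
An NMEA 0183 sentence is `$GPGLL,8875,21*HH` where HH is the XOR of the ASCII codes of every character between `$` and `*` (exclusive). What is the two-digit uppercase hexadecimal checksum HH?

51

XOR the ASCII codes of the payload characters:
  'G' = 0x47 → acc = 0x47
  'P' = 0x50 → acc = 0x17
  'G' = 0x47 → acc = 0x50
  'L' = 0x4C → acc = 0x1C
  'L' = 0x4C → acc = 0x50
  ',' = 0x2C → acc = 0x7C
  '8' = 0x38 → acc = 0x44
  '8' = 0x38 → acc = 0x7C
  '7' = 0x37 → acc = 0x4B
  '5' = 0x35 → acc = 0x7E
  ',' = 0x2C → acc = 0x52
  '2' = 0x32 → acc = 0x60
  '1' = 0x31 → acc = 0x51
Checksum = 0x51.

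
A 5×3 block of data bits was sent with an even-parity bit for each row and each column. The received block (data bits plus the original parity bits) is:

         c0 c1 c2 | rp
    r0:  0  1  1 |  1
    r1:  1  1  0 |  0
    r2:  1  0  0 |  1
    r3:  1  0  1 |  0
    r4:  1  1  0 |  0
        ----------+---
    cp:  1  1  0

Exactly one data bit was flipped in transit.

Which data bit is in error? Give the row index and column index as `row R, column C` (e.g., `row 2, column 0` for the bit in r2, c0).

row 0, column 0

Recompute each row's even parity and compare to rp:
  r0: data parity 0, sent rp 1 → mismatch
  r1: data parity 0, sent rp 0 → ok
  r2: data parity 1, sent rp 1 → ok
  r3: data parity 0, sent rp 0 → ok
  r4: data parity 0, sent rp 0 → ok
Recompute each column's even parity and compare to cp:
  c0: data parity 0, sent cp 1 → mismatch
  c1: data parity 1, sent cp 1 → ok
  c2: data parity 0, sent cp 0 → ok
Exactly one row (r0) and one column (c0) fail → the flipped bit is at their intersection.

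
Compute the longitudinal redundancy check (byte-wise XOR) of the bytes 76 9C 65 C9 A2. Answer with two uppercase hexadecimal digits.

E4

XOR the bytes together:
  start with 0x76
  0x76 ⊕ 0x9C = 0xEA
  0xEA ⊕ 0x65 = 0x8F
  0x8F ⊕ 0xC9 = 0x46
  0x46 ⊕ 0xA2 = 0xE4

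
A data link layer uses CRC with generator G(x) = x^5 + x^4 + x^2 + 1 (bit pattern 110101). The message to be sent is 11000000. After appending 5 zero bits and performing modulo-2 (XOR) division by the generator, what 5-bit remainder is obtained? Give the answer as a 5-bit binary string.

10010

Append 5 zeros: 1100000000000. Divide by 110101 (XOR where the leading bit is 1):
  pos 0: 110000 XOR 110101 = 000101
  pos 3: 101000 XOR 110101 = 011101
  pos 4: 111010 XOR 110101 = 001111
  pos 6: 111100 XOR 110101 = 001001
Remainder (last 5 bits) = 10010. This is the CRC / FCS.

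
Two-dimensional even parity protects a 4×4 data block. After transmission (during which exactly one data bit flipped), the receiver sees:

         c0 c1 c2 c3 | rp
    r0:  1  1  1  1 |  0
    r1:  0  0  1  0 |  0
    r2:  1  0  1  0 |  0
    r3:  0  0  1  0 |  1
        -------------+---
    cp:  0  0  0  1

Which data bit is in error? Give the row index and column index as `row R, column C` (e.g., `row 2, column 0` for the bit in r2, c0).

Recompute each row's even parity and compare to rp:
  r0: data parity 0, sent rp 0 → ok
  r1: data parity 1, sent rp 0 → mismatch
  r2: data parity 0, sent rp 0 → ok
  r3: data parity 1, sent rp 1 → ok
Recompute each column's even parity and compare to cp:
  c0: data parity 0, sent cp 0 → ok
  c1: data parity 1, sent cp 0 → mismatch
  c2: data parity 0, sent cp 0 → ok
  c3: data parity 1, sent cp 1 → ok
Exactly one row (r1) and one column (c1) fail → the flipped bit is at their intersection.

row 1, column 1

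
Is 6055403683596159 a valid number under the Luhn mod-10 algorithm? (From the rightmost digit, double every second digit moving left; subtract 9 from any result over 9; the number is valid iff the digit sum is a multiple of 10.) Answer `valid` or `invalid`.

invalid

From the right, keep odd positions and double even positions (subtract 9 from any doubled value over 9):
  doubled (positions 2,4,...): 1 3 1 7 6 8 1 3 → sum 30
  kept (positions 1,3,...): 9 1 9 3 6 0 5 0 → sum 33
Total = 63.
63 mod 10 = 3, so the number is invalid.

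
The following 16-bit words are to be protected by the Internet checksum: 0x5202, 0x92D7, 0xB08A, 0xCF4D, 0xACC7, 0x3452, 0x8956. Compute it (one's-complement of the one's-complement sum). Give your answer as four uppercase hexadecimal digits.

30DD

One's-complement addition (fold any carry out of bit 15 back into bit 0):
  0x5202 + 0x92D7 = 0x0E4D9
  0xE4D9 + 0xB08A = 0x19563 → wrap carry → 0x9564
  0x9564 + 0xCF4D = 0x164B1 → wrap carry → 0x64B2
  0x64B2 + 0xACC7 = 0x11179 → wrap carry → 0x117A
  0x117A + 0x3452 = 0x045CC
  0x45CC + 0x8956 = 0x0CF22
One's-complement sum = 0xCF22.
Checksum = ~0xCF22 & 0xFFFF = 0x30DD.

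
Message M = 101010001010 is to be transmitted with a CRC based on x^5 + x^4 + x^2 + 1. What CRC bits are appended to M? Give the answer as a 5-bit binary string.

Append 5 zeros: 10101000101000000. Divide by 110101 (XOR where the leading bit is 1):
  pos 0: 101010 XOR 110101 = 011111
  pos 1: 111110 XOR 110101 = 001011
  pos 3: 101101 XOR 110101 = 011000
  pos 4: 110000 XOR 110101 = 000101
  pos 7: 101100 XOR 110101 = 011001
  pos 8: 110010 XOR 110101 = 000111
  pos 11: 111000 XOR 110101 = 001101
Remainder (last 5 bits) = 01101. This is the CRC / FCS.

01101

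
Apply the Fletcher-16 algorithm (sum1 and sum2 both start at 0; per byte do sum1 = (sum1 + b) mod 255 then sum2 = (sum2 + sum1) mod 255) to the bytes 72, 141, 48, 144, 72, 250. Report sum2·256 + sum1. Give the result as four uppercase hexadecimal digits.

73D9

Running sums (mod 255):
  after byte 0 (72): sum1=72, sum2=72
  after byte 1 (141): sum1=213, sum2=30
  after byte 2 (48): sum1=6, sum2=36
  after byte 3 (144): sum1=150, sum2=186
  after byte 4 (72): sum1=222, sum2=153
  after byte 5 (250): sum1=217, sum2=115
Checksum = sum2·256 + sum1 = 115·256 + 217 = 29657 = 0x73D9.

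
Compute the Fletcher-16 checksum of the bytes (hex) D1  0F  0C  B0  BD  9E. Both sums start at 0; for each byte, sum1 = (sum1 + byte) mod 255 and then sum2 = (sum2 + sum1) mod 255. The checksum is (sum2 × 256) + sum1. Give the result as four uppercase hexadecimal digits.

92F9

Running sums (mod 255):
  after byte 0 (D1): sum1=209, sum2=209
  after byte 1 (0F): sum1=224, sum2=178
  after byte 2 (0C): sum1=236, sum2=159
  after byte 3 (B0): sum1=157, sum2=61
  after byte 4 (BD): sum1=91, sum2=152
  after byte 5 (9E): sum1=249, sum2=146
Checksum = sum2·256 + sum1 = 146·256 + 249 = 37625 = 0x92F9.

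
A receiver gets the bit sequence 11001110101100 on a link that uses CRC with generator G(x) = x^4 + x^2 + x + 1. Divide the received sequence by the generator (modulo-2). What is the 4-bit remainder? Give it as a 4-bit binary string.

0000

Modulo-2 division of 11001110101100 by 10111:
  pos 0: 11001 XOR 10111 = 01110
  pos 1: 11101 XOR 10111 = 01010
  pos 2: 10101 XOR 10111 = 00010
  pos 5: 10010 XOR 10111 = 00101
  pos 7: 10111 XOR 10111 = 00000
Remainder = 0000 (zero — the frame passes the CRC check).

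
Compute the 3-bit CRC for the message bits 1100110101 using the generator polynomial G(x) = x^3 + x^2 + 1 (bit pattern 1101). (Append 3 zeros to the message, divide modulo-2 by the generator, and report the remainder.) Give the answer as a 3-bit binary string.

001

Append 3 zeros: 1100110101000. Divide by 1101 (XOR where the leading bit is 1):
  pos 0: 1100 XOR 1101 = 0001
  pos 3: 1110 XOR 1101 = 0011
  pos 5: 1110 XOR 1101 = 0011
  pos 7: 1110 XOR 1101 = 0011
  pos 9: 1100 XOR 1101 = 0001
Remainder (last 3 bits) = 001. This is the CRC / FCS.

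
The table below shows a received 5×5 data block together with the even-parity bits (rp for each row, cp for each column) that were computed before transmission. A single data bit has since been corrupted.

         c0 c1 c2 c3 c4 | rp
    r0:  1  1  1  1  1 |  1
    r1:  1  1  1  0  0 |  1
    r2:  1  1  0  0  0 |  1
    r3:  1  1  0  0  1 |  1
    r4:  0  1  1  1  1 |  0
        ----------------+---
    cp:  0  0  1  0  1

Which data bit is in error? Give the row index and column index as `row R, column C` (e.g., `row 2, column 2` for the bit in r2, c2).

Recompute each row's even parity and compare to rp:
  r0: data parity 1, sent rp 1 → ok
  r1: data parity 1, sent rp 1 → ok
  r2: data parity 0, sent rp 1 → mismatch
  r3: data parity 1, sent rp 1 → ok
  r4: data parity 0, sent rp 0 → ok
Recompute each column's even parity and compare to cp:
  c0: data parity 0, sent cp 0 → ok
  c1: data parity 1, sent cp 0 → mismatch
  c2: data parity 1, sent cp 1 → ok
  c3: data parity 0, sent cp 0 → ok
  c4: data parity 1, sent cp 1 → ok
Exactly one row (r2) and one column (c1) fail → the flipped bit is at their intersection.

row 2, column 1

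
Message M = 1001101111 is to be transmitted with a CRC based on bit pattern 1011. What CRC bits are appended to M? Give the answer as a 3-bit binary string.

110

Append 3 zeros: 1001101111000. Divide by 1011 (XOR where the leading bit is 1):
  pos 0: 1001 XOR 1011 = 0010
  pos 2: 1010 XOR 1011 = 0001
  pos 5: 1111 XOR 1011 = 0100
  pos 6: 1001 XOR 1011 = 0010
  pos 8: 1000 XOR 1011 = 0011
Remainder (last 3 bits) = 110. This is the CRC / FCS.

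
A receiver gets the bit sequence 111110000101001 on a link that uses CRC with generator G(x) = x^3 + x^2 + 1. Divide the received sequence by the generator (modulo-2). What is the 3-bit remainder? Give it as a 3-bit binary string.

001

Modulo-2 division of 111110000101001 by 1101:
  pos 0: 1111 XOR 1101 = 0010
  pos 2: 1010 XOR 1101 = 0111
  pos 3: 1110 XOR 1101 = 0011
  pos 5: 1100 XOR 1101 = 0001
  pos 8: 1101 XOR 1101 = 0000
Remainder = 001 (nonzero — an error is detected).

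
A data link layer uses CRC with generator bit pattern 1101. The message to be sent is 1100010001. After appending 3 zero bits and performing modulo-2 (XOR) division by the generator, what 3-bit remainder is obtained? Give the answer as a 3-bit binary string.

000

Append 3 zeros: 1100010001000. Divide by 1101 (XOR where the leading bit is 1):
  pos 0: 1100 XOR 1101 = 0001
  pos 3: 1010 XOR 1101 = 0111
  pos 4: 1110 XOR 1101 = 0011
  pos 6: 1101 XOR 1101 = 0000
Remainder (last 3 bits) = 000. This is the CRC / FCS.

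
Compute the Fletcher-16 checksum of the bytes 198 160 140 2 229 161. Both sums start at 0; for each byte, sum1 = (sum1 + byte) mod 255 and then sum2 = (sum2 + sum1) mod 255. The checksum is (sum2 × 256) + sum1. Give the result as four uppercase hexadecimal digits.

717D

Running sums (mod 255):
  after byte 0 (198): sum1=198, sum2=198
  after byte 1 (160): sum1=103, sum2=46
  after byte 2 (140): sum1=243, sum2=34
  after byte 3 (2): sum1=245, sum2=24
  after byte 4 (229): sum1=219, sum2=243
  after byte 5 (161): sum1=125, sum2=113
Checksum = sum2·256 + sum1 = 113·256 + 125 = 29053 = 0x717D.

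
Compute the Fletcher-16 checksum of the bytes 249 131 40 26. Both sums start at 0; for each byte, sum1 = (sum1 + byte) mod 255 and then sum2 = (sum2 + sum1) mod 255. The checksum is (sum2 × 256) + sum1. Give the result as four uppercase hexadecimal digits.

Running sums (mod 255):
  after byte 0 (249): sum1=249, sum2=249
  after byte 1 (131): sum1=125, sum2=119
  after byte 2 (40): sum1=165, sum2=29
  after byte 3 (26): sum1=191, sum2=220
Checksum = sum2·256 + sum1 = 220·256 + 191 = 56511 = 0xDCBF.

DCBF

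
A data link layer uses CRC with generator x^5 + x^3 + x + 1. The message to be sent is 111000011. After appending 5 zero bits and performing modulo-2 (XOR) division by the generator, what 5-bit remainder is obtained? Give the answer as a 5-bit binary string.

Append 5 zeros: 11100001100000. Divide by 101011 (XOR where the leading bit is 1):
  pos 0: 111000 XOR 101011 = 010011
  pos 1: 100110 XOR 101011 = 001101
  pos 3: 110111 XOR 101011 = 011100
  pos 4: 111000 XOR 101011 = 010011
  pos 5: 100110 XOR 101011 = 001101
  pos 7: 110100 XOR 101011 = 011111
  pos 8: 111110 XOR 101011 = 010101
Remainder (last 5 bits) = 10101. This is the CRC / FCS.

10101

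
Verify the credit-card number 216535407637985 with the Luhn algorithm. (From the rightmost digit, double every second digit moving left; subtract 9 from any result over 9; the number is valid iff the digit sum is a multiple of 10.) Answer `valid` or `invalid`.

From the right, keep odd positions and double even positions (subtract 9 from any doubled value over 9):
  doubled (positions 2,4,...): 7 5 3 0 1 1 2 → sum 19
  kept (positions 1,3,...): 5 9 3 7 4 3 6 2 → sum 39
Total = 58.
58 mod 10 = 8, so the number is invalid.

invalid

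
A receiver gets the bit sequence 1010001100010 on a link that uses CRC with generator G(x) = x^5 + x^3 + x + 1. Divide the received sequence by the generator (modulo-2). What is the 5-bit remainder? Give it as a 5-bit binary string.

10110

Modulo-2 division of 1010001100010 by 101011:
  pos 0: 101000 XOR 101011 = 000011
  pos 4: 111100 XOR 101011 = 010111
  pos 5: 101110 XOR 101011 = 000101
Remainder = 10110 (nonzero — an error is detected).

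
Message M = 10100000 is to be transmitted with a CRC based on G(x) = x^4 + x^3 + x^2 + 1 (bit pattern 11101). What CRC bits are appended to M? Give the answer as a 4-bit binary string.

1001

Append 4 zeros: 101000000000. Divide by 11101 (XOR where the leading bit is 1):
  pos 0: 10100 XOR 11101 = 01001
  pos 1: 10010 XOR 11101 = 01111
  pos 2: 11110 XOR 11101 = 00011
  pos 5: 11000 XOR 11101 = 00101
  pos 7: 10100 XOR 11101 = 01001
Remainder (last 4 bits) = 1001. This is the CRC / FCS.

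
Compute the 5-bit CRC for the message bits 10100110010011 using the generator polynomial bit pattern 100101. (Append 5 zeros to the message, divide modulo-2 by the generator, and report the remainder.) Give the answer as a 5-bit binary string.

11111

Append 5 zeros: 1010011001001100000. Divide by 100101 (XOR where the leading bit is 1):
  pos 0: 101001 XOR 100101 = 001100
  pos 2: 110010 XOR 100101 = 010111
  pos 3: 101110 XOR 100101 = 001011
  pos 5: 101110 XOR 100101 = 001011
  pos 7: 101101 XOR 100101 = 001000
  pos 9: 100010 XOR 100101 = 000111
  pos 12: 111000 XOR 100101 = 011101
  pos 13: 111010 XOR 100101 = 011111
Remainder (last 5 bits) = 11111. This is the CRC / FCS.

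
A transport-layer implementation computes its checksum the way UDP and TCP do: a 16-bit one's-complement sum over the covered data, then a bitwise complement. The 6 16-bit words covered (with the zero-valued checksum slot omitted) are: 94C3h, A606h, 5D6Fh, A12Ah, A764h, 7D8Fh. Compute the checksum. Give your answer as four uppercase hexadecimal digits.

One's-complement addition (fold any carry out of bit 15 back into bit 0):
  0x94C3 + 0xA606 = 0x13AC9 → wrap carry → 0x3ACA
  0x3ACA + 0x5D6F = 0x09839
  0x9839 + 0xA12A = 0x13963 → wrap carry → 0x3964
  0x3964 + 0xA764 = 0x0E0C8
  0xE0C8 + 0x7D8F = 0x15E57 → wrap carry → 0x5E58
One's-complement sum = 0x5E58.
Checksum = ~0x5E58 & 0xFFFF = 0xA1A7.

A1A7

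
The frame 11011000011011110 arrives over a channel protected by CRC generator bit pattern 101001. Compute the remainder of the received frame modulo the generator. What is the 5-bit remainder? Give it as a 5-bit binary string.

Modulo-2 division of 11011000011011110 by 101001:
  pos 0: 110110 XOR 101001 = 011111
  pos 1: 111110 XOR 101001 = 010111
  pos 2: 101110 XOR 101001 = 000111
  pos 5: 111011 XOR 101001 = 010010
  pos 6: 100100 XOR 101001 = 001101
  pos 8: 110111 XOR 101001 = 011110
  pos 9: 111101 XOR 101001 = 010100
  pos 10: 101001 XOR 101001 = 000000
Remainder = 00000 (zero — the frame passes the CRC check).

00000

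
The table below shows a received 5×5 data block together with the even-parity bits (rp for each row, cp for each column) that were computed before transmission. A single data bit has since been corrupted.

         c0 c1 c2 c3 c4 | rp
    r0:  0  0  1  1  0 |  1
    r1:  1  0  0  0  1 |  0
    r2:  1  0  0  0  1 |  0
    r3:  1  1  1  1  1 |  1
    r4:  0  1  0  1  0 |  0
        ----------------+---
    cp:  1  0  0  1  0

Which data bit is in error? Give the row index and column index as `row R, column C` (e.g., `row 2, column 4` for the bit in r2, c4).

row 0, column 4

Recompute each row's even parity and compare to rp:
  r0: data parity 0, sent rp 1 → mismatch
  r1: data parity 0, sent rp 0 → ok
  r2: data parity 0, sent rp 0 → ok
  r3: data parity 1, sent rp 1 → ok
  r4: data parity 0, sent rp 0 → ok
Recompute each column's even parity and compare to cp:
  c0: data parity 1, sent cp 1 → ok
  c1: data parity 0, sent cp 0 → ok
  c2: data parity 0, sent cp 0 → ok
  c3: data parity 1, sent cp 1 → ok
  c4: data parity 1, sent cp 0 → mismatch
Exactly one row (r0) and one column (c4) fail → the flipped bit is at their intersection.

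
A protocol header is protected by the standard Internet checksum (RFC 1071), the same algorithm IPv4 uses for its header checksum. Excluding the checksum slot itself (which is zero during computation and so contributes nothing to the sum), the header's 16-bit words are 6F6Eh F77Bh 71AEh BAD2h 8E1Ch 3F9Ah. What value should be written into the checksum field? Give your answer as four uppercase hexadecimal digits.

One's-complement addition (fold any carry out of bit 15 back into bit 0):
  0x6F6E + 0xF77B = 0x166E9 → wrap carry → 0x66EA
  0x66EA + 0x71AE = 0x0D898
  0xD898 + 0xBAD2 = 0x1936A → wrap carry → 0x936B
  0x936B + 0x8E1C = 0x12187 → wrap carry → 0x2188
  0x2188 + 0x3F9A = 0x06122
One's-complement sum = 0x6122.
Checksum = ~0x6122 & 0xFFFF = 0x9EDD.

9EDD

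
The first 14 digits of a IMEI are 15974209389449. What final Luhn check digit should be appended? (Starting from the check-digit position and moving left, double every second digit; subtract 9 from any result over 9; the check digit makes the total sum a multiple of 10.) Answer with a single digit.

7

Partial digits right→left: 9 4 4 9 8 3 9 0 2 4 7 9 5 1
Double every second digit counting from the check-digit position (so the 1st, 3rd, 5th, ... of the partial from the right).
  doubled (with −9 where >9): 9 8 7 9 4 5 1 → sum 43
  kept as-is: 4 9 3 0 4 9 1 → sum 30
Total = 43 + 30 = 73.
Check digit = (10 − (73 mod 10)) mod 10 = 7.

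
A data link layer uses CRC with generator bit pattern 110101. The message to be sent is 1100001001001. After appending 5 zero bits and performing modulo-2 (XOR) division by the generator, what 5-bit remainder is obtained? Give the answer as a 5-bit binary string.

01011

Append 5 zeros: 110000100100100000. Divide by 110101 (XOR where the leading bit is 1):
  pos 0: 110000 XOR 110101 = 000101
  pos 3: 101100 XOR 110101 = 011001
  pos 4: 110011 XOR 110101 = 000110
  pos 7: 110001 XOR 110101 = 000100
  pos 10: 100000 XOR 110101 = 010101
  pos 11: 101010 XOR 110101 = 011111
  pos 12: 111110 XOR 110101 = 001011
Remainder (last 5 bits) = 01011. This is the CRC / FCS.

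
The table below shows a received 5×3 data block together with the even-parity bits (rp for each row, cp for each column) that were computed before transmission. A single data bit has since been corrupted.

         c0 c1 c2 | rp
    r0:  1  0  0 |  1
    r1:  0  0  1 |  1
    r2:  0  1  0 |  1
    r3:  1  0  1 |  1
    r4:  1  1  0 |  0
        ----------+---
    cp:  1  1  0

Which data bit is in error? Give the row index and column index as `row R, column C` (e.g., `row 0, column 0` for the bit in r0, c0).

row 3, column 1

Recompute each row's even parity and compare to rp:
  r0: data parity 1, sent rp 1 → ok
  r1: data parity 1, sent rp 1 → ok
  r2: data parity 1, sent rp 1 → ok
  r3: data parity 0, sent rp 1 → mismatch
  r4: data parity 0, sent rp 0 → ok
Recompute each column's even parity and compare to cp:
  c0: data parity 1, sent cp 1 → ok
  c1: data parity 0, sent cp 1 → mismatch
  c2: data parity 0, sent cp 0 → ok
Exactly one row (r3) and one column (c1) fail → the flipped bit is at their intersection.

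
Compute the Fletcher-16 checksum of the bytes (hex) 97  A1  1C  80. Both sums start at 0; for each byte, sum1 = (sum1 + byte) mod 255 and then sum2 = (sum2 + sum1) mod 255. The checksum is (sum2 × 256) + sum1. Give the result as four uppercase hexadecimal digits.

FBD5

Running sums (mod 255):
  after byte 0 (97): sum1=151, sum2=151
  after byte 1 (A1): sum1=57, sum2=208
  after byte 2 (1C): sum1=85, sum2=38
  after byte 3 (80): sum1=213, sum2=251
Checksum = sum2·256 + sum1 = 251·256 + 213 = 64469 = 0xFBD5.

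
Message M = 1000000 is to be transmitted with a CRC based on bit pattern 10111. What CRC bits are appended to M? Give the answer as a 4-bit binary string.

1000

Append 4 zeros: 10000000000. Divide by 10111 (XOR where the leading bit is 1):
  pos 0: 10000 XOR 10111 = 00111
  pos 2: 11100 XOR 10111 = 01011
  pos 3: 10110 XOR 10111 = 00001
Remainder (last 4 bits) = 1000. This is the CRC / FCS.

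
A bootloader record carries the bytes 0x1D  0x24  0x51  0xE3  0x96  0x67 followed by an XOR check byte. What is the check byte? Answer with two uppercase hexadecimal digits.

XOR the bytes together:
  start with 0x1D
  0x1D ⊕ 0x24 = 0x39
  0x39 ⊕ 0x51 = 0x68
  0x68 ⊕ 0xE3 = 0x8B
  0x8B ⊕ 0x96 = 0x1D
  0x1D ⊕ 0x67 = 0x7A

7A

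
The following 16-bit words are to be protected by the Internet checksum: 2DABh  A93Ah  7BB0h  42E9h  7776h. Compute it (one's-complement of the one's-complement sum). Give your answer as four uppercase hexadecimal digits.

F309

One's-complement addition (fold any carry out of bit 15 back into bit 0):
  0x2DAB + 0xA93A = 0x0D6E5
  0xD6E5 + 0x7BB0 = 0x15295 → wrap carry → 0x5296
  0x5296 + 0x42E9 = 0x0957F
  0x957F + 0x7776 = 0x10CF5 → wrap carry → 0x0CF6
One's-complement sum = 0x0CF6.
Checksum = ~0x0CF6 & 0xFFFF = 0xF309.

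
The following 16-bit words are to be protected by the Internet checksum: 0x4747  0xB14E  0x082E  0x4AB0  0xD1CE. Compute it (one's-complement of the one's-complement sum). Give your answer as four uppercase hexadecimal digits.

E2BC

One's-complement addition (fold any carry out of bit 15 back into bit 0):
  0x4747 + 0xB14E = 0x0F895
  0xF895 + 0x082E = 0x100C3 → wrap carry → 0x00C4
  0x00C4 + 0x4AB0 = 0x04B74
  0x4B74 + 0xD1CE = 0x11D42 → wrap carry → 0x1D43
One's-complement sum = 0x1D43.
Checksum = ~0x1D43 & 0xFFFF = 0xE2BC.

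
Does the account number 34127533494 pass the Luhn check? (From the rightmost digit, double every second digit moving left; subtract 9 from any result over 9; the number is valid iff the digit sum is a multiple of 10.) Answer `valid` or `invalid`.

From the right, keep odd positions and double even positions (subtract 9 from any doubled value over 9):
  doubled (positions 2,4,...): 9 6 1 4 8 → sum 28
  kept (positions 1,3,...): 4 4 3 7 1 3 → sum 22
Total = 50.
50 mod 10 = 0, so the number is valid.

valid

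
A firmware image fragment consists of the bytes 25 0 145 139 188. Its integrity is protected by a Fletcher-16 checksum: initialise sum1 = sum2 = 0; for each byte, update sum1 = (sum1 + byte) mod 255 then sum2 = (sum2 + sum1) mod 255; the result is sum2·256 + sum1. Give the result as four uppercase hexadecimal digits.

Running sums (mod 255):
  after byte 0 (25): sum1=25, sum2=25
  after byte 1 (0): sum1=25, sum2=50
  after byte 2 (145): sum1=170, sum2=220
  after byte 3 (139): sum1=54, sum2=19
  after byte 4 (188): sum1=242, sum2=6
Checksum = sum2·256 + sum1 = 6·256 + 242 = 1778 = 0x06F2.

06F2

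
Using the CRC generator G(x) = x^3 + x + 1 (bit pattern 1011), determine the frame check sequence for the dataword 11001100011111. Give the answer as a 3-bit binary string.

Append 3 zeros: 11001100011111000. Divide by 1011 (XOR where the leading bit is 1):
  pos 0: 1100 XOR 1011 = 0111
  pos 1: 1111 XOR 1011 = 0100
  pos 2: 1001 XOR 1011 = 0010
  pos 4: 1000 XOR 1011 = 0011
  pos 6: 1101 XOR 1011 = 0110
  pos 7: 1101 XOR 1011 = 0110
  pos 8: 1101 XOR 1011 = 0110
  pos 9: 1101 XOR 1011 = 0110
  pos 10: 1101 XOR 1011 = 0110
  pos 11: 1100 XOR 1011 = 0111
  pos 12: 1110 XOR 1011 = 0101
  pos 13: 1010 XOR 1011 = 0001
Remainder (last 3 bits) = 001. This is the CRC / FCS.

001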